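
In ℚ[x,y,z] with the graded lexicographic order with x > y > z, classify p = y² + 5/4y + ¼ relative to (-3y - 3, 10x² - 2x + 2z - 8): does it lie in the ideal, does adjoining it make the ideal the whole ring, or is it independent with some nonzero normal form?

First compute the reduced Gröbner basis of I by Buchberger's algorithm.
f_1 = -3y - 3, LT = y.
f_2 = 10x² - 2x + 2z - 8, LT = x².

The S-polynomials (S(f_1,f_2)) all reduce to 0 modulo the current basis, so we have a Gröbner basis.
Inter-reduce: drop elements whose leading term is divisible by another's, tail-reduce, and make monic.
Reduced Gröbner basis: {x² - ⅕x + ⅕z - ⅘, y + 1}.
Label its elements g_1 = x² - ⅕x + ⅕z - ⅘, g_2 = y + 1.

Reduce p = y² + 5/4y + ¼ modulo G:
  leading term y²: subtract (y)·g_2 from y² + 5/4y + ¼ → ¼y + ¼
  leading term y: subtract (¼)·g_2 from ¼y + ¼ → 0
  normal form = 0.
Since the normal form is 0, p ∈ I.

y² + 5/4y + ¼ lies in I (it reduces to 0).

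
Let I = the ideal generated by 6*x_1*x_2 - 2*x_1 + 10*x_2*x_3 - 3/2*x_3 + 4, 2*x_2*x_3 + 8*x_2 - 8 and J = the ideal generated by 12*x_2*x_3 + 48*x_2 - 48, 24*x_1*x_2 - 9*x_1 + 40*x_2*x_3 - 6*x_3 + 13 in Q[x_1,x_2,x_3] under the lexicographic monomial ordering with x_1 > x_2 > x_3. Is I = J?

For a fixed monomial order, each ideal has a unique reduced Gröbner basis; comparing bases decides equality.
Buchberger on the first generating set:
f_1 = 6*x_1*x_2 - 2*x_1 + 10*x_2*x_3 - 3/2*x_3 + 4, LT = x_1*x_2.
f_2 = 2*x_2*x_3 + 8*x_2 - 8, LT = x_2*x_3.

S(f_1,f_2): lcm = x_1*x_2*x_3. S = -4*x_1*x_2 - 1/3*x_1*x_3 + 4*x_1 + 5/3*x_2*x_3**2 - 1/4*x_3**2 + 2/3*x_3.
  reduce S modulo (f_1, f_2):
  remainder -1/3*x_1*x_3 + 8/3*x_1 - 1/4*x_3**2 + 19/3*x_3 + 8/3 ≠ 0; add g_3 = -1/3*x_1*x_3 + 8/3*x_1 - 1/4*x_3**2 + 19/3*x_3 + 8/3 to the basis.

The other S-polynomials (S(f_1,g_3), S(f_2,g_3)) all reduce to 0 modulo the current basis, so we have a Gröbner basis.
Inter-reduce: drop elements whose leading term is divisible by another's, tail-reduce, and make monic.
Reduced Gröbner basis: {x_1*x_2 - 1/3*x_1 - 20/3*x_2 - 1/4*x_3 + 22/3, x_1*x_3 - 8*x_1 + 3/4*x_3**2 - 19*x_3 - 8, x_2*x_3 + 4*x_2 - 4}.

Buchberger on the second generating set:
h_1 = 12*x_2*x_3 + 48*x_2 - 48, LT = x_2*x_3.
h_2 = 24*x_1*x_2 - 9*x_1 + 40*x_2*x_3 - 6*x_3 + 13, LT = x_1*x_2.

S(h_1,h_2): lcm = x_1*x_2*x_3. S = 4*x_1*x_2 + 3/8*x_1*x_3 - 4*x_1 - 5/3*x_2*x_3**2 + 1/4*x_3**2 - 13/24*x_3.
  reduce S modulo (h_1, h_2):
  remainder 3/8*x_1*x_3 - 5/2*x_1 + 1/4*x_3**2 - 149/24*x_3 - 13/6 ≠ 0; add k_3 = 3/8*x_1*x_3 - 5/2*x_1 + 1/4*x_3**2 - 149/24*x_3 - 13/6 to the basis.

The other S-polynomials (S(h_1,k_3), S(h_2,k_3)) all reduce to 0 modulo the current basis, so we have a Gröbner basis.
Inter-reduce: drop elements whose leading term is divisible by another's, tail-reduce, and make monic.
Reduced Gröbner basis: {x_1*x_2 - 3/8*x_1 - 20/3*x_2 - 1/4*x_3 + 173/24, x_1*x_3 - 20/3*x_1 + 2/3*x_3**2 - 149/9*x_3 - 52/9, x_2*x_3 + 4*x_2 - 4}.

These differ, so the ideals are not equal.

No, the ideals differ.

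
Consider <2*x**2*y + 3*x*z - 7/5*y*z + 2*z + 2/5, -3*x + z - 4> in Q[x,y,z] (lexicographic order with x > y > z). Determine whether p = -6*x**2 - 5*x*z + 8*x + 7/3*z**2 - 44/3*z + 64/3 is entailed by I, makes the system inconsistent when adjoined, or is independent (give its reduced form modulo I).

-6*x**2 - 5*x*z + 8*x + 7/3*z**2 - 44/3*z + 64/3 lies in I (it reduces to 0).

First compute the reduced Gröbner basis of I by Buchberger's algorithm.
f_1 = 2*x**2*y + 3*x*z - 7/5*y*z + 2*z + 2/5, LT = x**2*y.
f_2 = -3*x + z - 4, LT = x.

S(f_1,f_2): lcm = x**2*y. S = 1/3*x*y*z - 4/3*x*y + 3/2*x*z - 7/10*y*z + z + 1/5.
  leading term x*y*z: subtract (-1/9*y*z)·f_2 from 1/3*x*y*z - 4/3*x*y + 3/2*x*z - 7/10*y*z + z + 1/5 → -4/3*x*y + 3/2*x*z + 1/9*y*z**2 - 103/90*y*z + z + 1/5
  leading term x*y: subtract (4/9*y)·f_2 from -4/3*x*y + 3/2*x*z + 1/9*y*z**2 - 103/90*y*z + z + 1/5 → 3/2*x*z + 1/9*y*z**2 - 143/90*y*z + 16/9*y + z + 1/5
  leading term x*z: subtract (-1/2*z)·f_2 from 3/2*x*z + 1/9*y*z**2 - 143/90*y*z + 16/9*y + z + 1/5 → 1/9*y*z**2 - 143/90*y*z + 16/9*y + 1/2*z**2 - z + 1/5
  leading term y*z**2: no divisor's leading term divides it; move 1/9*y*z**2 to the remainder.
  leading term y*z: no divisor's leading term divides it; move -143/90*y*z to the remainder.
  leading term y: no divisor's leading term divides it; move 16/9*y to the remainder.
  leading term z**2: no divisor's leading term divides it; move 1/2*z**2 to the remainder.
  leading term z: no divisor's leading term divides it; move -z to the remainder.
  leading term 1: no divisor's leading term divides it; move 1/5 to the remainder.
  remainder 1/9*y*z**2 - 143/90*y*z + 16/9*y + 1/2*z**2 - z + 1/5 ≠ 0; add h_3 = 1/9*y*z**2 - 143/90*y*z + 16/9*y + 1/2*z**2 - z + 1/5 to the basis.

S(f_1,h_3): lcm = x**2*y*z**2. S = 143/10*x**2*y*z - 16*x**2*y - 9/2*x**2*z**2 + 9*x**2*z - 9/5*x**2 + 3/2*x*z**3 - 7/10*y*z**3 + z**3 + 1/5*z**2.
  leading term x**2*y*z: subtract (143/20*z)·f_1 from 143/10*x**2*y*z - 16*x**2*y - 9/2*x**2*z**2 + 9*x**2*z - 9/5*x**2 + 3/2*x*z**3 - 7/10*y*z**3 + z**3 + 1/5*z**2 → -16*x**2*y - 9/2*x**2*z**2 + 9*x**2*z - 9/5*x**2 + 3/2*x*z**3 - 429/20*x*z**2 - 7/10*y*z**3 + 1001/100*y*z**2 + z**3 - 141/10*z**2 - 143/50*z
  leading term x**2*y: subtract (-8)·f_1 from -16*x**2*y - 9/2*x**2*z**2 + 9*x**2*z - 9/5*x**2 + 3/2*x*z**3 - 429/20*x*z**2 - 7/10*y*z**3 + 1001/100*y*z**2 + z**3 - 141/10*z**2 - 143/50*z → -9/2*x**2*z**2 + 9*x**2*z - 9/5*x**2 + 3/2*x*z**3 - 429/20*x*z**2 + 24*x*z - 7/10*y*z**3 + 1001/100*y*z**2 - 56/5*y*z + z**3 - 141/10*z**2 + 657/50*z + 16/5
  leading term x**2*z**2: subtract (3/2*x*z**2)·f_2 from -9/2*x**2*z**2 + 9*x**2*z - 9/5*x**2 + 3/2*x*z**3 - 429/20*x*z**2 + 24*x*z - 7/10*y*z**3 + 1001/100*y*z**2 - 56/5*y*z + z**3 - 141/10*z**2 + 657/50*z + 16/5 → 9*x**2*z - 9/5*x**2 - 309/20*x*z**2 + 24*x*z - 7/10*y*z**3 + 1001/100*y*z**2 - 56/5*y*z + z**3 - 141/10*z**2 + 657/50*z + 16/5
  leading term x**2*z: subtract (-3*x*z)·f_2 from 9*x**2*z - 9/5*x**2 - 309/20*x*z**2 + 24*x*z - 7/10*y*z**3 + 1001/100*y*z**2 - 56/5*y*z + z**3 - 141/10*z**2 + 657/50*z + 16/5 → -9/5*x**2 - 249/20*x*z**2 + 12*x*z - 7/10*y*z**3 + 1001/100*y*z**2 - 56/5*y*z + z**3 - 141/10*z**2 + 657/50*z + 16/5
  leading term x**2: subtract (3/5*x)·f_2 from -9/5*x**2 - 249/20*x*z**2 + 12*x*z - 7/10*y*z**3 + 1001/100*y*z**2 - 56/5*y*z + z**3 - 141/10*z**2 + 657/50*z + 16/5 → -249/20*x*z**2 + 57/5*x*z + 12/5*x - 7/10*y*z**3 + 1001/100*y*z**2 - 56/5*y*z + z**3 - 141/10*z**2 + 657/50*z + 16/5
  leading term x*z**2: subtract (83/20*z**2)·f_2 from -249/20*x*z**2 + 57/5*x*z + 12/5*x - 7/10*y*z**3 + 1001/100*y*z**2 - 56/5*y*z + z**3 - 141/10*z**2 + 657/50*z + 16/5 → 57/5*x*z + 12/5*x - 7/10*y*z**3 + 1001/100*y*z**2 - 56/5*y*z - 63/20*z**3 + 5/2*z**2 + 657/50*z + 16/5
  leading term x*z: subtract (-19/5*z)·f_2 from 57/5*x*z + 12/5*x - 7/10*y*z**3 + 1001/100*y*z**2 - 56/5*y*z - 63/20*z**3 + 5/2*z**2 + 657/50*z + 16/5 → 12/5*x - 7/10*y*z**3 + 1001/100*y*z**2 - 56/5*y*z - 63/20*z**3 + 63/10*z**2 - 103/50*z + 16/5
  leading term x: subtract (-4/5)·f_2 from 12/5*x - 7/10*y*z**3 + 1001/100*y*z**2 - 56/5*y*z - 63/20*z**3 + 63/10*z**2 - 103/50*z + 16/5 → -7/10*y*z**3 + 1001/100*y*z**2 - 56/5*y*z - 63/20*z**3 + 63/10*z**2 - 63/50*z
  leading term y*z**3: subtract (-63/10*z)·h_3 from -7/10*y*z**3 + 1001/100*y*z**2 - 56/5*y*z - 63/20*z**3 + 63/10*z**2 - 63/50*z → 0
  remainder 0.

S(f_2,h_3): leading monomials are coprime, so the S-polynomial reduces to 0 (Buchberger's first criterion).
Every S-polynomial of the final basis reduces to 0, so we have a Gröbner basis.
Inter-reduce: drop elements whose leading term is divisible by another's, tail-reduce, and make monic.
Reduced Gröbner basis: {x - 1/3*z + 4/3, y*z**2 - 143/10*y*z + 16*y + 9/2*z**2 - 9*z + 9/5}.
Label its elements g_1 = x - 1/3*z + 4/3, g_2 = y*z**2 - 143/10*y*z + 16*y + 9/2*z**2 - 9*z + 9/5.

Reduce p = -6*x**2 - 5*x*z + 8*x + 7/3*z**2 - 44/3*z + 64/3 modulo G:
  leading term x**2: subtract (-6*x)·g_1 from -6*x**2 - 5*x*z + 8*x + 7/3*z**2 - 44/3*z + 64/3 → -7*x*z + 16*x + 7/3*z**2 - 44/3*z + 64/3
  leading term x*z: subtract (-7*z)·g_1 from -7*x*z + 16*x + 7/3*z**2 - 44/3*z + 64/3 → 16*x - 16/3*z + 64/3
  leading term x: subtract (16)·g_1 from 16*x - 16/3*z + 64/3 → 0
  normal form = 0.
Since the normal form is 0, p ∈ I.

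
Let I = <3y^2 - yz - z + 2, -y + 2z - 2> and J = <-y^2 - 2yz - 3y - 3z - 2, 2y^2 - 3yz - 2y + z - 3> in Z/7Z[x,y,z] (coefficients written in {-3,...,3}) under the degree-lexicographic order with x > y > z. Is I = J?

No, the ideals differ.

Since reduced Gröbner bases are canonical representatives of ideals under a given ordering, it suffices to compute and compare them.
Buchberger on the first generating set:
f_1 = 3y^2 - yz - z + 2, LT = y^2.
f_2 = -y + 2z - 2, LT = y.

S(f_1,f_2): lcm = y^2. S = -3yz - 2y + 2z + 3.
  reduce S modulo (f_1, f_2):
  remainder z^2 - 3z ≠ 0; add g_3 = z^2 - 3z to the basis.

The other S-polynomials (S(f_1,g_3), S(f_2,g_3)) all reduce to 0 modulo the current basis, so we have a Gröbner basis.
Inter-reduce: drop elements whose leading term is divisible by another's, tail-reduce, and make monic.
Reduced Gröbner basis: {z^2 - 3z, y - 2z + 2}.

Buchberger on the second generating set:
h_1 = -y^2 - 2yz - 3y - 3z - 2, LT = y^2.
h_2 = 2y^2 - 3yz - 2y + z - 3, LT = y^2.

S(h_1,h_2): lcm = y^2. S = -3y - z.
  reduce S modulo (h_1, h_2):
  remainder -3y - z ≠ 0; add k_3 = -3y - z to the basis.

S(h_1,k_3): lcm = y^2. S = -3yz + 3y + 3z + 2.
  reduce S modulo (h_1, h_2, k_3):
  remainder z^2 + 2z + 2 ≠ 0; add k_4 = z^2 + 2z + 2 to the basis.

The other S-polynomials (S(h_2,k_3), S(h_1,k_4), S(h_2,k_4), S(k_3,k_4)) all reduce to 0 modulo the current basis, so we have a Gröbner basis.
Inter-reduce: drop elements whose leading term is divisible by another's, tail-reduce, and make monic.
Reduced Gröbner basis: {z^2 + 2z + 2, y - 2z}.

The bases are distinct; the ideals are different.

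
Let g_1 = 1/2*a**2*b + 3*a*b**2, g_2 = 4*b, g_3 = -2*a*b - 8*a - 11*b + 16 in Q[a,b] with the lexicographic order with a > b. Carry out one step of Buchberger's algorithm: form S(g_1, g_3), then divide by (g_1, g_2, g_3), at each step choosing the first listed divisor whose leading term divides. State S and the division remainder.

lcm(LM(g_1), LM(g_3)) = a**2*b.
S = (lcm/LT(g_1))·g_1 − (lcm/LT(g_3))·g_3 = -4*a**2 + 6*a*b**2 - 11/2*a*b + 8*a.
Reduce S modulo (g_1, g_2, g_3) in that order:
  leading term a**2: no divisor's leading term divides it; move -4*a**2 to the remainder.
  leading term a*b**2: subtract (3/2*a*b)·g_2 from 6*a*b**2 - 11/2*a*b + 8*a → -11/2*a*b + 8*a
  leading term a*b: subtract (-11/8*a)·g_2 from -11/2*a*b + 8*a → 8*a
  leading term a: no divisor's leading term divides it; move 8*a to the remainder.
The remainder -4*a**2 + 8*a is nonzero, so it would be added as the next basis element.

S(g_1, g_3) = -4*a**2 + 6*a*b**2 - 11/2*a*b + 8*a; remainder on division = -4*a**2 + 8*a.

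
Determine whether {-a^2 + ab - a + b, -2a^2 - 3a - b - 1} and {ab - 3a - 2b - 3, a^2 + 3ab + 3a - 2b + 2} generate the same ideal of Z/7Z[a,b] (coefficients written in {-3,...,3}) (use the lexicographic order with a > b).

Yes, the ideals are equal.

Since reduced Gröbner bases are canonical representatives of ideals under a given ordering, it suffices to compute and compare them.
Buchberger on the first generating set:
f_1 = -a^2 + ab - a + b, LT = a^2.
f_2 = -2a^2 - 3a - b - 1, LT = a^2.

S(f_1,f_2): lcm = a^2. S = -ab + 3a + 2b + 3.
  leading term ab: no divisor's leading term divides it; move -ab to the remainder.
  leading term a: no divisor's leading term divides it; move 3a to the remainder.
  leading term b: no divisor's leading term divides it; move 2b to the remainder.
  leading term 1: no divisor's leading term divides it; move 3 to the remainder.
  remainder -ab + 3a + 2b + 3 ≠ 0; add g_3 = -ab + 3a + 2b + 3 to the basis.

S(f_1,g_3): lcm = a^2b. S = 3a^2 - ab^2 + 3ab + 3a - b^2.
  leading term a^2: subtract (-3)·f_1 from 3a^2 - ab^2 + 3ab + 3a - b^2 → -ab^2 - ab - b^2 + 3b
  leading term ab^2: subtract (b)·g_3 from -ab^2 - ab - b^2 + 3b → 3ab - 3b^2
  leading term ab: subtract (-3)·g_3 from 3ab - 3b^2 → 2a - 3b^2 - b + 2
  leading term a: no divisor's leading term divides it; move 2a to the remainder.
  leading term b^2: no divisor's leading term divides it; move -3b^2 to the remainder.
  leading term b: no divisor's leading term divides it; move -b to the remainder.
  leading term 1: no divisor's leading term divides it; move 2 to the remainder.
  remainder 2a - 3b^2 - b + 2 ≠ 0; add g_4 = 2a - 3b^2 - b + 2 to the basis.

S(f_2,g_3): lcm = a^2b. S = 3a^2 + 3a - 3b^2 - 3b.
  leading term a^2: subtract (-3)·f_1 from 3a^2 + 3a - 3b^2 - 3b → 3ab - 3b^2
  leading term ab: subtract (-3)·g_3 from 3ab - 3b^2 → 2a - 3b^2 - b + 2
  leading term a: subtract (1)·g_4 from 2a - 3b^2 - b + 2 → 0
  remainder 0.

S(f_1,g_4): lcm = a^2. S = -2ab^2 + 3ab - b.
  leading term ab^2: subtract (2b)·g_3 from -2ab^2 + 3ab - b → -3ab + 3b^2
  leading term ab: subtract (3)·g_3 from -3ab + 3b^2 → -2a + 3b^2 + b - 2
  leading term a: subtract (-1)·g_4 from -2a + 3b^2 + b - 2 → 0
  remainder 0.

S(f_2,g_4): lcm = a^2. S = -2ab^2 - 3ab - 3a - 3b - 3.
  leading term ab^2: subtract (2b)·g_3 from -2ab^2 - 3ab - 3a - 3b - 3 → -2ab - 3a + 3b^2 - 2b - 3
  leading term ab: subtract (2)·g_3 from -2ab - 3a + 3b^2 - 2b - 3 → -2a + 3b^2 + b - 2
  leading term a: subtract (-1)·g_4 from -2a + 3b^2 + b - 2 → 0
  remainder 0.

S(g_3,g_4): lcm = ab. S = -3a - 2b^3 - 3b^2 - 3b - 3.
  leading term a: subtract (2)·g_4 from -3a - 2b^3 - 3b^2 - 3b - 3 → -2b^3 + 3b^2 - b
  leading term b^3: no divisor's leading term divides it; move -2b^3 to the remainder.
  leading term b^2: no divisor's leading term divides it; move 3b^2 to the remainder.
  leading term b: no divisor's leading term divides it; move -b to the remainder.
  remainder -2b^3 + 3b^2 - b ≠ 0; add g_5 = -2b^3 + 3b^2 - b to the basis.

S(f_1,g_5): leading monomials are coprime, so the S-polynomial reduces to 0 (Buchberger's first criterion).
S(f_2,g_5): leading monomials are coprime, so the S-polynomial reduces to 0 (Buchberger's first criterion).
S(g_3,g_5): lcm = ab^3. S = 2ab^2 + 3ab - 2b^3 - 3b^2.
  leading term ab^2: subtract (-2b)·g_3 from 2ab^2 + 3ab - 2b^3 - 3b^2 → 2ab - 2b^3 + b^2 - b
  leading term ab: subtract (-2)·g_3 from 2ab - 2b^3 + b^2 - b → -a - 2b^3 + b^2 + 3b - 1
  leading term a: subtract (3)·g_4 from -a - 2b^3 + b^2 + 3b - 1 → -2b^3 + 3b^2 - b
  leading term b^3: subtract (1)·g_5 from -2b^3 + 3b^2 - b → 0
  remainder 0.

S(g_4,g_5): leading monomials are coprime, so the S-polynomial reduces to 0 (Buchberger's first criterion).
Every S-polynomial of the final basis reduces to 0, so we have a Gröbner basis.
Inter-reduce: drop elements whose leading term is divisible by another's, tail-reduce, and make monic.
Reduced Gröbner basis: {a + 2b^2 + 3b + 1, b^3 + 2b^2 - 3b}.

Buchberger on the second generating set:
h_1 = ab - 3a - 2b - 3, LT = ab.
h_2 = a^2 + 3ab + 3a - 2b + 2, LT = a^2.

S(h_1,h_2): lcm = a^2b. S = -3a^2 - 3ab^2 + 2ab - 3a + 2b^2 - 2b.
  leading term a^2: subtract (-3)·h_2 from -3a^2 - 3ab^2 + 2ab - 3a + 2b^2 - 2b → -3ab^2 - 3ab - a + 2b^2 - b - 1
  leading term ab^2: subtract (-3b)·h_1 from -3ab^2 - 3ab - a + 2b^2 - b - 1 → 2ab - a + 3b^2 - 3b - 1
  leading term ab: subtract (2)·h_1 from 2ab - a + 3b^2 - 3b - 1 → -2a + 3b^2 + b - 2
  leading term a: no divisor's leading term divides it; move -2a to the remainder.
  leading term b^2: no divisor's leading term divides it; move 3b^2 to the remainder.
  leading term b: no divisor's leading term divides it; move b to the remainder.
  leading term 1: no divisor's leading term divides it; move -2 to the remainder.
  remainder -2a + 3b^2 + b - 2 ≠ 0; add k_3 = -2a + 3b^2 + b - 2 to the basis.

S(h_1,k_3): lcm = ab. S = -3a - 2b^3 - 3b^2 - 3b - 3.
  leading term a: subtract (-2)·k_3 from -3a - 2b^3 - 3b^2 - 3b - 3 → -2b^3 + 3b^2 - b
  leading term b^3: no divisor's leading term divides it; move -2b^3 to the remainder.
  leading term b^2: no divisor's leading term divides it; move 3b^2 to the remainder.
  leading term b: no divisor's leading term divides it; move -b to the remainder.
  remainder -2b^3 + 3b^2 - b ≠ 0; add k_4 = -2b^3 + 3b^2 - b to the basis.

S(h_2,k_3): lcm = a^2. S = -2ab^2 + 2a - 2b + 2.
  leading term ab^2: subtract (-2b)·h_1 from -2ab^2 + 2a - 2b + 2 → ab + 2a + 3b^2 - b + 2
  leading term ab: subtract (1)·h_1 from ab + 2a + 3b^2 - b + 2 → -2a + 3b^2 + b - 2
  leading term a: subtract (1)·k_3 from -2a + 3b^2 + b - 2 → 0
  remainder 0.

S(h_1,k_4): lcm = ab^3. S = 2ab^2 + 3ab - 2b^3 - 3b^2.
  leading term ab^2: subtract (2b)·h_1 from 2ab^2 + 3ab - 2b^3 - 3b^2 → 2ab - 2b^3 + b^2 - b
  leading term ab: subtract (2)·h_1 from 2ab - 2b^3 + b^2 - b → -a - 2b^3 + b^2 + 3b - 1
  leading term a: subtract (-3)·k_3 from -a - 2b^3 + b^2 + 3b - 1 → -2b^3 + 3b^2 - b
  leading term b^3: subtract (1)·k_4 from -2b^3 + 3b^2 - b → 0
  remainder 0.

S(h_2,k_4): leading monomials are coprime, so the S-polynomial reduces to 0 (Buchberger's first criterion).
S(k_3,k_4): leading monomials are coprime, so the S-polynomial reduces to 0 (Buchberger's first criterion).
Every S-polynomial of the final basis reduces to 0, so we have a Gröbner basis.
Inter-reduce: drop elements whose leading term is divisible by another's, tail-reduce, and make monic.
Reduced Gröbner basis: {a + 2b^2 + 3b + 1, b^3 + 2b^2 - 3b}.

The two bases agree; hence the ideals are identical.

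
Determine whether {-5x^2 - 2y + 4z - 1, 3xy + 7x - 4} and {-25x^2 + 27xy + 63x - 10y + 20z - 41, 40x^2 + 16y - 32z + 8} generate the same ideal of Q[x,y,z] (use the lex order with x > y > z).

Since reduced Gröbner bases are canonical representatives of ideals under a given ordering, it suffices to compute and compare them.
Buchberger on the first generating set:
f_1 = -5x^2 - 2y + 4z - 1, LT = x^2.
f_2 = 3xy + 7x - 4, LT = xy.

S(f_1,f_2): lcm = x^2y. S = -7/3x^2 + 4/3x + 2/5y^2 - 4/5yz + 1/5y.
  reduce S modulo (f_1, f_2):
  remainder 4/3x + 2/5y^2 - 4/5yz + 17/15y - 28/15z + 7/15 ≠ 0; add g_3 = 4/3x + 2/5y^2 - 4/5yz + 17/15y - 28/15z + 7/15 to the basis.

S(f_2,g_3): lcm = xy. S = 7/3x - 3/10y^3 + 3/5y^2z - 17/20y^2 + 7/5yz - 7/20y - 4/3.
  reduce S modulo (f_1, f_2, g_3):
  remainder -3/10y^3 + 3/5y^2z - 31/20y^2 + 14/5yz - 7/3y + 49/15z - 43/20 ≠ 0; add g_4 = -3/10y^3 + 3/5y^2z - 31/20y^2 + 14/5yz - 7/3y + 49/15z - 43/20 to the basis.

The other S-polynomials (S(f_1,g_3), S(f_1,g_4), S(f_2,g_4), S(g_3,g_4)) all reduce to 0 modulo the current basis, so we have a Gröbner basis.
Inter-reduce: drop elements whose leading term is divisible by another's, tail-reduce, and make monic.
Reduced Gröbner basis: {x + 3/10y^2 - 3/5yz + 17/20y - 7/5z + 7/20, y^3 - 2y^2z + 31/6y^2 - 28/3yz + 70/9y - 98/9z + 43/6}.

Buchberger on the second generating set:
h_1 = -25x^2 + 27xy + 63x - 10y + 20z - 41, LT = x^2.
h_2 = 40x^2 + 16y - 32z + 8, LT = x^2.

S(h_1,h_2): lcm = x^2. S = -27/25xy - 63/25x + 36/25.
  reduce S modulo (h_1, h_2):
  remainder -27/25xy - 63/25x + 36/25 ≠ 0; add k_3 = -27/25xy - 63/25x + 36/25 to the basis.

S(h_1,k_3): lcm = x^2y. S = -7/3x^2 - 27/25xy^2 - 63/25xy + 4/3x + 2/5y^2 - 4/5yz + 41/25y.
  reduce S modulo (h_1, h_2, k_3):
  remainder 4/3x + 2/5y^2 - 4/5yz + 17/15y - 28/15z + 7/15 ≠ 0; add k_4 = 4/3x + 2/5y^2 - 4/5yz + 17/15y - 28/15z + 7/15 to the basis.

S(k_3,k_4): lcm = xy. S = 7/3x - 3/10y^3 + 3/5y^2z - 17/20y^2 + 7/5yz - 7/20y - 4/3.
  reduce S modulo (h_1, h_2, k_3, k_4):
  remainder -3/10y^3 + 3/5y^2z - 31/20y^2 + 14/5yz - 7/3y + 49/15z - 43/20 ≠ 0; add k_5 = -3/10y^3 + 3/5y^2z - 31/20y^2 + 14/5yz - 7/3y + 49/15z - 43/20 to the basis.

The other S-polynomials (S(h_2,k_3), S(h_1,k_4), S(h_2,k_4), S(h_1,k_5), S(h_2,k_5), S(k_3,k_5), S(k_4,k_5)) all reduce to 0 modulo the current basis, so we have a Gröbner basis.
Inter-reduce: drop elements whose leading term is divisible by another's, tail-reduce, and make monic.
Reduced Gröbner basis: {x + 3/10y^2 - 3/5yz + 17/20y - 7/5z + 7/20, y^3 - 2y^2z + 31/6y^2 - 28/3yz + 70/9y - 98/9z + 43/6}.

Same reduced basis, so the two generating sets span the same ideal.
The choice of monomial ordering does not affect the verdict — as long as both bases are computed under the same ordering, their equality decides ideal equality.

Yes, the ideals are equal.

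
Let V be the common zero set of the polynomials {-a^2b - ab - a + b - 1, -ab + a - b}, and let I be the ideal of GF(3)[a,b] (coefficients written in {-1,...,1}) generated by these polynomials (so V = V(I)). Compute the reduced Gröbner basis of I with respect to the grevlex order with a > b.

G = {a^2 + a - b + 1, ab - a + b, b^2 + a + b + 1}

f_1 = -a^2b - ab - a + b - 1, LT = a^2b.
f_2 = -ab + a - b, LT = ab.

S(f_1,f_2): lcm = a^2b. S = a^2 + a - b + 1.
  leading term a^2: no divisor's leading term divides it; move a^2 to the remainder.
  leading term a: no divisor's leading term divides it; move a to the remainder.
  leading term b: no divisor's leading term divides it; move -b to the remainder.
  leading term 1: no divisor's leading term divides it; move 1 to the remainder.
  remainder a^2 + a - b + 1 ≠ 0; add g_3 = a^2 + a - b + 1 to the basis.

S(f_1,g_3): lcm = a^2b. S = b^2 + a + b + 1.
  leading term b^2: no divisor's leading term divides it; move b^2 to the remainder.
  leading term a: no divisor's leading term divides it; move a to the remainder.
  leading term b: no divisor's leading term divides it; move b to the remainder.
  leading term 1: no divisor's leading term divides it; move 1 to the remainder.
  remainder b^2 + a + b + 1 ≠ 0; add g_4 = b^2 + a + b + 1 to the basis.

The other S-polynomials (S(f_2,g_3), S(f_1,g_4), S(f_2,g_4), S(g_3,g_4)) all reduce to 0 modulo the current basis, so we have a Gröbner basis.
Inter-reduce: drop elements whose leading term is divisible by another's, tail-reduce, and make monic.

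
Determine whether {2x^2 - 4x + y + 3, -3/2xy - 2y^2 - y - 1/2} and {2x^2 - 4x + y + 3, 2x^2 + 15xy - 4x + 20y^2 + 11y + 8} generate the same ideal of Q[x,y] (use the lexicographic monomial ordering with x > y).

Since reduced Gröbner bases are canonical representatives of ideals under a given ordering, it suffices to compute and compare them.
Buchberger on the first generating set:
f_1 = 2x^2 - 4x + y + 3, LT = x^2.
f_2 = -3/2xy - 2y^2 - y - 1/2, LT = xy.

S(f_1,f_2): lcm = x^2y. S = -4/3xy^2 - 8/3xy - 1/3x + 1/2y^2 + 3/2y.
  leading term xy^2: subtract (8/9y)·f_2 from -4/3xy^2 - 8/3xy - 1/3x + 1/2y^2 + 3/2y → -8/3xy - 1/3x + 16/9y^3 + 25/18y^2 + 35/18y
  leading term xy: subtract (16/9)·f_2 from -8/3xy - 1/3x + 16/9y^3 + 25/18y^2 + 35/18y → -1/3x + 16/9y^3 + 89/18y^2 + 67/18y + 8/9
  leading term x: no divisor's leading term divides it; move -1/3x to the remainder.
  leading term y^3: no divisor's leading term divides it; move 16/9y^3 to the remainder.
  leading term y^2: no divisor's leading term divides it; move 89/18y^2 to the remainder.
  leading term y: no divisor's leading term divides it; move 67/18y to the remainder.
  leading term 1: no divisor's leading term divides it; move 8/9 to the remainder.
  remainder -1/3x + 16/9y^3 + 89/18y^2 + 67/18y + 8/9 ≠ 0; add g_3 = -1/3x + 16/9y^3 + 89/18y^2 + 67/18y + 8/9 to the basis.

S(f_1,g_3): lcm = x^2. S = 16/3xy^3 + 89/6xy^2 + 67/6xy + 2/3x + 1/2y + 3/2.
  leading term xy^3: subtract (-32/9y^2)·f_2 from 16/3xy^3 + 89/6xy^2 + 67/6xy + 2/3x + 1/2y + 3/2 → 89/6xy^2 + 67/6xy + 2/3x - 64/9y^4 - 32/9y^3 - 16/9y^2 + 1/2y + 3/2
  leading term xy^2: subtract (-89/9y)·f_2 from 89/6xy^2 + 67/6xy + 2/3x - 64/9y^4 - 32/9y^3 - 16/9y^2 + 1/2y + 3/2 → 67/6xy + 2/3x - 64/9y^4 - 70/3y^3 - 35/3y^2 - 40/9y + 3/2
  leading term xy: subtract (-67/9)·f_2 from 67/6xy + 2/3x - 64/9y^4 - 70/3y^3 - 35/3y^2 - 40/9y + 3/2 → 2/3x - 64/9y^4 - 70/3y^3 - 239/9y^2 - 107/9y - 20/9
  leading term x: subtract (-2)·g_3 from 2/3x - 64/9y^4 - 70/3y^3 - 239/9y^2 - 107/9y - 20/9 → -64/9y^4 - 178/9y^3 - 50/3y^2 - 40/9y - 4/9
  leading term y^4: no divisor's leading term divides it; move -64/9y^4 to the remainder.
  leading term y^3: no divisor's leading term divides it; move -178/9y^3 to the remainder.
  leading term y^2: no divisor's leading term divides it; move -50/3y^2 to the remainder.
  leading term y: no divisor's leading term divides it; move -40/9y to the remainder.
  leading term 1: no divisor's leading term divides it; move -4/9 to the remainder.
  remainder -64/9y^4 - 178/9y^3 - 50/3y^2 - 40/9y - 4/9 ≠ 0; add g_4 = -64/9y^4 - 178/9y^3 - 50/3y^2 - 40/9y - 4/9 to the basis.

The other S-polynomials (S(f_2,g_3), S(f_1,g_4), S(f_2,g_4), S(g_3,g_4)) all reduce to 0 modulo the current basis, so we have a Gröbner basis.
Inter-reduce: drop elements whose leading term is divisible by another's, tail-reduce, and make monic.
Reduced Gröbner basis: {x - 16/3y^3 - 89/6y^2 - 67/6y - 8/3, y^4 + 89/32y^3 + 75/32y^2 + 5/8y + 1/16}.

Buchberger on the second generating set:
h_1 = 2x^2 - 4x + y + 3, LT = x^2.
h_2 = 2x^2 + 15xy - 4x + 20y^2 + 11y + 8, LT = x^2.

S(h_1,h_2): lcm = x^2. S = -15/2xy - 10y^2 - 5y - 5/2.
  leading term xy: no divisor's leading term divides it; move -15/2xy to the remainder.
  leading term y^2: no divisor's leading term divides it; move -10y^2 to the remainder.
  leading term y: no divisor's leading term divides it; move -5y to the remainder.
  leading term 1: no divisor's leading term divides it; move -5/2 to the remainder.
  remainder -15/2xy - 10y^2 - 5y - 5/2 ≠ 0; add k_3 = -15/2xy - 10y^2 - 5y - 5/2 to the basis.

S(h_1,k_3): lcm = x^2y. S = -4/3xy^2 - 8/3xy - 1/3x + 1/2y^2 + 3/2y.
  leading term xy^2: subtract (8/45y)·k_3 from -4/3xy^2 - 8/3xy - 1/3x + 1/2y^2 + 3/2y → -8/3xy - 1/3x + 16/9y^3 + 25/18y^2 + 35/18y
  leading term xy: subtract (16/45)·k_3 from -8/3xy - 1/3x + 16/9y^3 + 25/18y^2 + 35/18y → -1/3x + 16/9y^3 + 89/18y^2 + 67/18y + 8/9
  leading term x: no divisor's leading term divides it; move -1/3x to the remainder.
  leading term y^3: no divisor's leading term divides it; move 16/9y^3 to the remainder.
  leading term y^2: no divisor's leading term divides it; move 89/18y^2 to the remainder.
  leading term y: no divisor's leading term divides it; move 67/18y to the remainder.
  leading term 1: no divisor's leading term divides it; move 8/9 to the remainder.
  remainder -1/3x + 16/9y^3 + 89/18y^2 + 67/18y + 8/9 ≠ 0; add k_4 = -1/3x + 16/9y^3 + 89/18y^2 + 67/18y + 8/9 to the basis.

S(h_1,k_4): lcm = x^2. S = 16/3xy^3 + 89/6xy^2 + 67/6xy + 2/3x + 1/2y + 3/2.
  leading term xy^3: subtract (-32/45y^2)·k_3 from 16/3xy^3 + 89/6xy^2 + 67/6xy + 2/3x + 1/2y + 3/2 → 89/6xy^2 + 67/6xy + 2/3x - 64/9y^4 - 32/9y^3 - 16/9y^2 + 1/2y + 3/2
  leading term xy^2: subtract (-89/45y)·k_3 from 89/6xy^2 + 67/6xy + 2/3x - 64/9y^4 - 32/9y^3 - 16/9y^2 + 1/2y + 3/2 → 67/6xy + 2/3x - 64/9y^4 - 70/3y^3 - 35/3y^2 - 40/9y + 3/2
  leading term xy: subtract (-67/45)·k_3 from 67/6xy + 2/3x - 64/9y^4 - 70/3y^3 - 35/3y^2 - 40/9y + 3/2 → 2/3x - 64/9y^4 - 70/3y^3 - 239/9y^2 - 107/9y - 20/9
  leading term x: subtract (-2)·k_4 from 2/3x - 64/9y^4 - 70/3y^3 - 239/9y^2 - 107/9y - 20/9 → -64/9y^4 - 178/9y^3 - 50/3y^2 - 40/9y - 4/9
  leading term y^4: no divisor's leading term divides it; move -64/9y^4 to the remainder.
  leading term y^3: no divisor's leading term divides it; move -178/9y^3 to the remainder.
  leading term y^2: no divisor's leading term divides it; move -50/3y^2 to the remainder.
  leading term y: no divisor's leading term divides it; move -40/9y to the remainder.
  leading term 1: no divisor's leading term divides it; move -4/9 to the remainder.
  remainder -64/9y^4 - 178/9y^3 - 50/3y^2 - 40/9y - 4/9 ≠ 0; add k_5 = -64/9y^4 - 178/9y^3 - 50/3y^2 - 40/9y - 4/9 to the basis.

The other S-polynomials (S(h_2,k_3), S(h_2,k_4), S(k_3,k_4), S(h_1,k_5), S(h_2,k_5), S(k_3,k_5), S(k_4,k_5)) all reduce to 0 modulo the current basis, so we have a Gröbner basis.
Inter-reduce: drop elements whose leading term is divisible by another's, tail-reduce, and make monic.
Reduced Gröbner basis: {x - 16/3y^3 - 89/6y^2 - 67/6y - 8/3, y^4 + 89/32y^3 + 75/32y^2 + 5/8y + 1/16}.

These coincide, so the ideals are equal.

Yes, the ideals are equal.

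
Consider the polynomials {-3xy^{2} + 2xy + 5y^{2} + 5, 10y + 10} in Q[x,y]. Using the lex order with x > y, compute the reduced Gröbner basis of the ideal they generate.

G = {x - 2, y + 1}

f_1 = -3xy^{2} + 2xy + 5y^{2} + 5, LT = xy^{2}.
f_2 = 10y + 10, LT = y.

S(f_1,f_2): lcm = xy^{2}. S = -\tfrac{5}{3}xy - \tfrac{5}{3}y^{2} - \tfrac{5}{3}.
  reduce S modulo (f_1, f_2):
  remainder \tfrac{5}{3}x - \tfrac{10}{3} ≠ 0; add g_3 = \tfrac{5}{3}x - \tfrac{10}{3} to the basis.

The other S-polynomials (S(f_1,g_3), S(f_2,g_3)) all reduce to 0 modulo the current basis, so we have a Gröbner basis.
Inter-reduce: drop elements whose leading term is divisible by another's, tail-reduce, and make monic.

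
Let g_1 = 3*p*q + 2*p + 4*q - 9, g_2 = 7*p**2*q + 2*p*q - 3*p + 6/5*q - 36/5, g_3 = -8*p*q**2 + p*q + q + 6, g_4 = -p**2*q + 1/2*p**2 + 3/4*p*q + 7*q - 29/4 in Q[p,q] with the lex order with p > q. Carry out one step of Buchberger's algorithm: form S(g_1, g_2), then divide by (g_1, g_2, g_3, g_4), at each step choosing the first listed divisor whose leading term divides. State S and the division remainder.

lcm(LM(g_1), LM(g_2)) = p**2*q.
S = (lcm/LT(g_1))·g_1 − (lcm/LT(g_2))·g_2 = 2/3*p**2 + 22/21*p*q - 18/7*p - 6/35*q + 36/35.
Reduce S modulo (g_1, g_2, g_3, g_4) in that order:
  leading term p**2: no divisor's leading term divides it; move 2/3*p**2 to the remainder.
  leading term p*q: subtract (22/63)·g_1 from 22/21*p*q - 18/7*p - 6/35*q + 36/35 → -206/63*p - 494/315*q + 146/35
  leading term p: no divisor's leading term divides it; move -206/63*p to the remainder.
  leading term q: no divisor's leading term divides it; move -494/315*q to the remainder.
  leading term 1: no divisor's leading term divides it; move 146/35 to the remainder.
The remainder 2/3*p**2 - 206/63*p - 494/315*q + 146/35 is nonzero, so it would be added as the next basis element.

S(g_1, g_2) = 2/3*p**2 + 22/21*p*q - 18/7*p - 6/35*q + 36/35; remainder on division = 2/3*p**2 - 206/63*p - 494/315*q + 146/35.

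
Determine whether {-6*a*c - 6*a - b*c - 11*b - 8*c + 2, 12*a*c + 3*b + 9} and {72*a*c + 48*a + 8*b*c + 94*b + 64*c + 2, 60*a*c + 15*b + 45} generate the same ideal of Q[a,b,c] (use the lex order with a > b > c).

Two ideals are equal iff their reduced Gröbner bases coincide (the reduced basis is unique for a fixed ordering).
Buchberger on the first generating set:
f_1 = -6*a*c - 6*a - b*c - 11*b - 8*c + 2, LT = a*c.
f_2 = 12*a*c + 3*b + 9, LT = a*c.

S(f_1,f_2): lcm = a*c. S = a + 1/6*b*c + 19/12*b + 4/3*c - 13/12.
  leading term a: no divisor's leading term divides it; move a to the remainder.
  leading term b*c: no divisor's leading term divides it; move 1/6*b*c to the remainder.
  leading term b: no divisor's leading term divides it; move 19/12*b to the remainder.
  leading term c: no divisor's leading term divides it; move 4/3*c to the remainder.
  leading term 1: no divisor's leading term divides it; move -13/12 to the remainder.
  remainder a + 1/6*b*c + 19/12*b + 4/3*c - 13/12 ≠ 0; add g_3 = a + 1/6*b*c + 19/12*b + 4/3*c - 13/12 to the basis.

S(f_1,g_3): lcm = a*c. S = a - 1/6*b*c**2 - 17/12*b*c + 11/6*b - 4/3*c**2 + 29/12*c - 1/3.
  leading term a: subtract (1)·g_3 from a - 1/6*b*c**2 - 17/12*b*c + 11/6*b - 4/3*c**2 + 29/12*c - 1/3 → -1/6*b*c**2 - 19/12*b*c + 1/4*b - 4/3*c**2 + 13/12*c + 3/4
  leading term b*c**2: no divisor's leading term divides it; move -1/6*b*c**2 to the remainder.
  leading term b*c: no divisor's leading term divides it; move -19/12*b*c to the remainder.
  leading term b: no divisor's leading term divides it; move 1/4*b to the remainder.
  leading term c**2: no divisor's leading term divides it; move -4/3*c**2 to the remainder.
  leading term c: no divisor's leading term divides it; move 13/12*c to the remainder.
  leading term 1: no divisor's leading term divides it; move 3/4 to the remainder.
  remainder -1/6*b*c**2 - 19/12*b*c + 1/4*b - 4/3*c**2 + 13/12*c + 3/4 ≠ 0; add g_4 = -1/6*b*c**2 - 19/12*b*c + 1/4*b - 4/3*c**2 + 13/12*c + 3/4 to the basis.

The other S-polynomials (S(f_2,g_3), S(f_1,g_4), S(f_2,g_4), S(g_3,g_4)) all reduce to 0 modulo the current basis, so we have a Gröbner basis.
Inter-reduce: drop elements whose leading term is divisible by another's, tail-reduce, and make monic.
Reduced Gröbner basis: {a + 1/6*b*c + 19/12*b + 4/3*c - 13/12, b*c**2 + 19/2*b*c - 3/2*b + 8*c**2 - 13/2*c - 9/2}.

Buchberger on the second generating set:
h_1 = 72*a*c + 48*a + 8*b*c + 94*b + 64*c + 2, LT = a*c.
h_2 = 60*a*c + 15*b + 45, LT = a*c.

S(h_1,h_2): lcm = a*c. S = 2/3*a + 1/9*b*c + 19/18*b + 8/9*c - 13/18.
  leading term a: no divisor's leading term divides it; move 2/3*a to the remainder.
  leading term b*c: no divisor's leading term divides it; move 1/9*b*c to the remainder.
  leading term b: no divisor's leading term divides it; move 19/18*b to the remainder.
  leading term c: no divisor's leading term divides it; move 8/9*c to the remainder.
  leading term 1: no divisor's leading term divides it; move -13/18 to the remainder.
  remainder 2/3*a + 1/9*b*c + 19/18*b + 8/9*c - 13/18 ≠ 0; add k_3 = 2/3*a + 1/9*b*c + 19/18*b + 8/9*c - 13/18 to the basis.

S(h_1,k_3): lcm = a*c. S = 2/3*a - 1/6*b*c**2 - 53/36*b*c + 47/36*b - 4/3*c**2 + 71/36*c + 1/36.
  leading term a: subtract (1)·k_3 from 2/3*a - 1/6*b*c**2 - 53/36*b*c + 47/36*b - 4/3*c**2 + 71/36*c + 1/36 → -1/6*b*c**2 - 19/12*b*c + 1/4*b - 4/3*c**2 + 13/12*c + 3/4
  leading term b*c**2: no divisor's leading term divides it; move -1/6*b*c**2 to the remainder.
  leading term b*c: no divisor's leading term divides it; move -19/12*b*c to the remainder.
  leading term b: no divisor's leading term divides it; move 1/4*b to the remainder.
  leading term c**2: no divisor's leading term divides it; move -4/3*c**2 to the remainder.
  leading term c: no divisor's leading term divides it; move 13/12*c to the remainder.
  leading term 1: no divisor's leading term divides it; move 3/4 to the remainder.
  remainder -1/6*b*c**2 - 19/12*b*c + 1/4*b - 4/3*c**2 + 13/12*c + 3/4 ≠ 0; add k_4 = -1/6*b*c**2 - 19/12*b*c + 1/4*b - 4/3*c**2 + 13/12*c + 3/4 to the basis.

The other S-polynomials (S(h_2,k_3), S(h_1,k_4), S(h_2,k_4), S(k_3,k_4)) all reduce to 0 modulo the current basis, so we have a Gröbner basis.
Inter-reduce: drop elements whose leading term is divisible by another's, tail-reduce, and make monic.
Reduced Gröbner basis: {a + 1/6*b*c + 19/12*b + 4/3*c - 13/12, b*c**2 + 19/2*b*c - 3/2*b + 8*c**2 - 13/2*c - 9/2}.

Same reduced basis, so the two generating sets span the same ideal.

Yes, the ideals are equal.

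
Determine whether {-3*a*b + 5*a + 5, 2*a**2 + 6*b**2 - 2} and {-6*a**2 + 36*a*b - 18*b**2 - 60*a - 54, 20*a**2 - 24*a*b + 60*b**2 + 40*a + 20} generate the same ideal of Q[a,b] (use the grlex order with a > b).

Two ideals are equal iff their reduced Gröbner bases coincide (the reduced basis is unique for a fixed ordering).
Buchberger on the first generating set:
f_1 = -3*a*b + 5*a + 5, LT = a*b.
f_2 = 2*a**2 + 6*b**2 - 2, LT = a**2.

S(f_1,f_2): lcm = a**2*b. S = -3*b**3 - 5/3*a**2 - 5/3*a + b.
  reduce S modulo (f_1, f_2):
  remainder -3*b**3 + 5*b**2 - 5/3*a + b - 5/3 ≠ 0; add g_3 = -3*b**3 + 5*b**2 - 5/3*a + b - 5/3 to the basis.

The other S-polynomials (S(f_1,g_3), S(f_2,g_3)) all reduce to 0 modulo the current basis, so we have a Gröbner basis.
Inter-reduce: drop elements whose leading term is divisible by another's, tail-reduce, and make monic.
Reduced Gröbner basis: {b**3 - 5/3*b**2 + 5/9*a - 1/3*b + 5/9, a**2 + 3*b**2 - 1, a*b - 5/3*a - 5/3}.

Buchberger on the second generating set:
h_1 = -6*a**2 + 36*a*b - 18*b**2 - 60*a - 54, LT = a**2.
h_2 = 20*a**2 - 24*a*b + 60*b**2 + 40*a + 20, LT = a**2.

S(h_1,h_2): lcm = a**2. S = -24/5*a*b + 8*a + 8.
  reduce S modulo (h_1, h_2):
  remainder -24/5*a*b + 8*a + 8 ≠ 0; add k_3 = -24/5*a*b + 8*a + 8 to the basis.

S(h_1,k_3): lcm = a**2*b. S = -6*a*b**2 + 3*b**3 + 5/3*a**2 + 10*a*b + 5/3*a + 9*b.
  reduce S modulo (h_1, h_2, k_3):
  remainder 3*b**3 - 5*b**2 + 5/3*a - b + 5/3 ≠ 0; add k_4 = 3*b**3 - 5*b**2 + 5/3*a - b + 5/3 to the basis.

The other S-polynomials (S(h_2,k_3), S(h_1,k_4), S(h_2,k_4), S(k_3,k_4)) all reduce to 0 modulo the current basis, so we have a Gröbner basis.
Inter-reduce: drop elements whose leading term is divisible by another's, tail-reduce, and make monic.
Reduced Gröbner basis: {b**3 - 5/3*b**2 + 5/9*a - 1/3*b + 5/9, a**2 + 3*b**2 - 1, a*b - 5/3*a - 5/3}.

The two bases agree; hence the ideals are identical.
The choice of monomial ordering does not affect the verdict — as long as both bases are computed under the same ordering, their equality decides ideal equality.

Yes, the ideals are equal.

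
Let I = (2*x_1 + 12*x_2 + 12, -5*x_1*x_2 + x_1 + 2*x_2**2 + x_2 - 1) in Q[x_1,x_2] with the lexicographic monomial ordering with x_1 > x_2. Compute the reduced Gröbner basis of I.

G = {x_1 + 6*x_2 + 6, x_2**2 + 25/32*x_2 - 7/32}

f_1 = 2*x_1 + 12*x_2 + 12, LT = x_1.
f_2 = -5*x_1*x_2 + x_1 + 2*x_2**2 + x_2 - 1, LT = x_1*x_2.

S(f_1,f_2): lcm = x_1*x_2. S = 1/5*x_1 + 32/5*x_2**2 + 31/5*x_2 - 1/5.
  reduce S modulo (f_1, f_2):
  remainder 32/5*x_2**2 + 5*x_2 - 7/5 ≠ 0; add g_3 = 32/5*x_2**2 + 5*x_2 - 7/5 to the basis.

The other S-polynomials (S(f_1,g_3), S(f_2,g_3)) all reduce to 0 modulo the current basis, so we have a Gröbner basis.
Inter-reduce: drop elements whose leading term is divisible by another's, tail-reduce, and make monic.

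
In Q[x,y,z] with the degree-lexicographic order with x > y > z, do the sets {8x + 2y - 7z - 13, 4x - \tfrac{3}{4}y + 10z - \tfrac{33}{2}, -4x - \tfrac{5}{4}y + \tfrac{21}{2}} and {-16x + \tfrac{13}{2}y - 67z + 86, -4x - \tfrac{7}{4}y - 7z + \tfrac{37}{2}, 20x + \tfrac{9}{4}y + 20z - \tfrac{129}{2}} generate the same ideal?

Yes, the ideals are equal.

Since reduced Gröbner bases are canonical representatives of ideals under a given ordering, it suffices to compute and compare them.
Buchberger on the first generating set:
f_1 = 8x + 2y - 7z - 13, LT = x.
f_2 = 4x - \tfrac{3}{4}y + 10z - \tfrac{33}{2}, LT = x.
f_3 = -4x - \tfrac{5}{4}y + \tfrac{21}{2}, LT = x.

S(f_1,f_2): lcm = x. S = \tfrac{7}{16}y - \tfrac{27}{8}z + \tfrac{5}{2}.
  reduce S modulo (f_1, f_2, f_3):
  remainder \tfrac{7}{16}y - \tfrac{27}{8}z + \tfrac{5}{2} ≠ 0; add g_4 = \tfrac{7}{16}y - \tfrac{27}{8}z + \tfrac{5}{2} to the basis.

S(f_1,f_3): lcm = x. S = -\tfrac{1}{16}y - \tfrac{7}{8}z + 1.
  reduce S modulo (f_1, f_2, f_3, g_4):
  remainder -\tfrac{19}{14}z + \tfrac{19}{14} ≠ 0; add g_5 = -\tfrac{19}{14}z + \tfrac{19}{14} to the basis.

The other S-polynomials (S(f_2,f_3), S(f_1,g_4), S(f_2,g_4), S(f_3,g_4), S(f_1,g_5), S(f_2,g_5), S(f_3,g_5), S(g_4,g_5)) all reduce to 0 modulo the current basis, so we have a Gröbner basis.
Inter-reduce: drop elements whose leading term is divisible by another's, tail-reduce, and make monic.
Reduced Gröbner basis: {x - 2, y - 2, z - 1}.

Buchberger on the second generating set:
h_1 = -16x + \tfrac{13}{2}y - 67z + 86, LT = x.
h_2 = -4x - \tfrac{7}{4}y - 7z + \tfrac{37}{2}, LT = x.
h_3 = 20x + \tfrac{9}{4}y + 20z - \tfrac{129}{2}, LT = x.

S(h_1,h_2): lcm = x. S = -\tfrac{27}{32}y + \tfrac{39}{16}z - \tfrac{3}{4}.
  reduce S modulo (h_1, h_2, h_3):
  remainder -\tfrac{27}{32}y + \tfrac{39}{16}z - \tfrac{3}{4} ≠ 0; add k_4 = -\tfrac{27}{32}y + \tfrac{39}{16}z - \tfrac{3}{4} to the basis.

S(h_1,h_3): lcm = x. S = -\tfrac{83}{160}y + \tfrac{51}{16}z - \tfrac{43}{20}.
  reduce S modulo (h_1, h_2, h_3, k_4):
  remainder \tfrac{76}{45}z - \tfrac{76}{45} ≠ 0; add k_5 = \tfrac{76}{45}z - \tfrac{76}{45} to the basis.

The other S-polynomials (S(h_2,h_3), S(h_1,k_4), S(h_2,k_4), S(h_3,k_4), S(h_1,k_5), S(h_2,k_5), S(h_3,k_5), S(k_4,k_5)) all reduce to 0 modulo the current basis, so we have a Gröbner basis.
Inter-reduce: drop elements whose leading term is divisible by another's, tail-reduce, and make monic.
Reduced Gröbner basis: {x - 2, y - 2, z - 1}.

The two bases agree; hence the ideals are identical.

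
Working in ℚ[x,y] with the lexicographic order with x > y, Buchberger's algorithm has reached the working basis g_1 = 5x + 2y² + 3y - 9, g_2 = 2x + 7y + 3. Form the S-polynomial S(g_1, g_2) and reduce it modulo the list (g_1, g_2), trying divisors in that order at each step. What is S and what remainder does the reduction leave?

S(g_1, g_2) = ⅖y² - 29/10y - 33/10; remainder on division = ⅖y² - 29/10y - 33/10.

lcm(LM(g_1), LM(g_2)) = x.
S = (lcm/LT(g_1))·g_1 − (lcm/LT(g_2))·g_2 = ⅖y² - 29/10y - 33/10.
Reduce S modulo (g_1, g_2) in that order:
  leading term y²: no divisor's leading term divides it; move ⅖y² to the remainder.
  leading term y: no divisor's leading term divides it; move -29/10y to the remainder.
  leading term 1: no divisor's leading term divides it; move -33/10 to the remainder.
The remainder ⅖y² - 29/10y - 33/10 is nonzero, so it would be added as the next basis element.
An S-polynomial is built so that the two leading terms cancel; whether anything survives reduction is exactly the Gröbner-basis criterion.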